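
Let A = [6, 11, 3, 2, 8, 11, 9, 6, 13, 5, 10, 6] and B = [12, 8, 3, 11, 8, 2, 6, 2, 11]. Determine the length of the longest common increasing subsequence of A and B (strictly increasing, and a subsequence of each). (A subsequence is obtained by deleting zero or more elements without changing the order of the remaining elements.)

For each value that appears in both, track the longest common increasing run ending there.
The best achievable length is 3; one witness is 3, 8, 11 (A-positions 3,5,6, B-positions 3,5,9).

3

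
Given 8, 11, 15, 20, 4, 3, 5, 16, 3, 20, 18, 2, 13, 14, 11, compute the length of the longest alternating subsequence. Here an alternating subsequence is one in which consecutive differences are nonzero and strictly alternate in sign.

A longest alternating subsequence is 8, 11, 4, 5, 3, 20, 2, 13, 11 (positions 1,2,5,7,9,10,12,13,15); its 8 consecutive differences strictly alternate in sign, and length 9 is optimal.

9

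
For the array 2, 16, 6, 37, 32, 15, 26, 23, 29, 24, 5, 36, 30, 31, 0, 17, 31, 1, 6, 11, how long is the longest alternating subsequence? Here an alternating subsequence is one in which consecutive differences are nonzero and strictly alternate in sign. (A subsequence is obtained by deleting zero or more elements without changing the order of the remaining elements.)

Track the best alternating length ending on an up-step vs a down-step at each position: up/down = 1/1, 2/1, 2/3, 4/1, 4/5, 4/5, 6/5, 6/7, 8/5, 8/9, 2/9, 10/5, 10/11, 12/11, 1/13, 14/13, 14/11, 14/15, 16/15, 16/15.
The maximum over both is 16; one such subsequence is 2, 16, 6, 37, 15, 26, 23, 29, 24, 36, 30, 31, 0, 17, 1, 6.

16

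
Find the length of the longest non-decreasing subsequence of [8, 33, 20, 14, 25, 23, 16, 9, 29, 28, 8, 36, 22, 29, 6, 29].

6

Let dp[i] be the longest non-decreasing subsequence ending at position i. Then dp = [1, 2, 2, 2, 3, 3, 3, 2, 4, 4, 2, 5, 4, 5, 1, 6].
The maximum is 6; one witness is 8, 20, 25, 29, 29, 29 at positions 1,3,5,9,14,16.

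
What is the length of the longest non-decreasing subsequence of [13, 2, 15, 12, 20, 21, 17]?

4

Scanning left to right, the best length ending at each element is: 13→1, 2→1, 15→2, 12→2, 20→3, 21→4, 17→3.
So the longest non-decreasing subsequence has length 4, e.g. 13, 15, 20, 21.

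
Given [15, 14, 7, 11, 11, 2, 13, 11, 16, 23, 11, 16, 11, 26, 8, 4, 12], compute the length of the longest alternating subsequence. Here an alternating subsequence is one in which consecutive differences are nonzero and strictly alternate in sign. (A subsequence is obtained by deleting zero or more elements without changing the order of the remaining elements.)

A longest alternating subsequence is 15, 7, 11, 2, 13, 11, 16, 11, 16, 11, 26, 8, 12 (positions 1,3,4,6,7,8,9,11,12,13,14,15,17); its 12 consecutive differences strictly alternate in sign, and length 13 is optimal.

13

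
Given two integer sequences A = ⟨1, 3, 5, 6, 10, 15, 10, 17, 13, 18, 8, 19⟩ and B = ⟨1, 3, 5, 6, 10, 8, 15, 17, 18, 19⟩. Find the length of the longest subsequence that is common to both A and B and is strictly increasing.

A longest common strictly increasing subsequence is 1, 3, 5, 6, 10, 15, 17, 18, 19 (length 9); it appears in order in both A and B, and no longer such subsequence exists.

9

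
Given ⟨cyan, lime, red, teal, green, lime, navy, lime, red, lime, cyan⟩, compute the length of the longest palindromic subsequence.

Using dp[i][j] = 2 + dp[i+1][j−1] if the ends match, else max(dp[i+1][j], dp[i][j−1]):
dp[1][11] = 9. A witness is cyan lime red lime navy lime red lime cyan at positions 1,2,3,6,7,8,9,10,11.

9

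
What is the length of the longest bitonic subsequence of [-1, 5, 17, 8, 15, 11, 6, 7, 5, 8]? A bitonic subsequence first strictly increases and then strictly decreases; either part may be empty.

Let inc[i] be the LIS ending at i and dec[i] the longest strictly decreasing subsequence starting at i. inc = [1, 2, 3, 3, 4, 4, 3, 4, 2, 5], dec = [1, 1, 5, 3, 4, 3, 2, 2, 1, 1].
max_i inc[i]+dec[i]−1 = 7, with one witness -1, 5, 17, 15, 11, 7, 5.

7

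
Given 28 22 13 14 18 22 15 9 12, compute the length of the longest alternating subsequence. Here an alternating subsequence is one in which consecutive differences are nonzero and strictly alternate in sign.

A longest alternating subsequence is 28, 13, 14, 9, 12 (positions 1,3,4,8,9); its 4 consecutive differences strictly alternate in sign, and length 5 is optimal.

5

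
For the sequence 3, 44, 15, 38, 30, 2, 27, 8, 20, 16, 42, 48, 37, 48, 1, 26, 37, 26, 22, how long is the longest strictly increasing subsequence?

One longest increasing subsequence is 3, 15, 38, 42, 48 (positions 1,3,4,11,12), of length 5; no longer one exists.

5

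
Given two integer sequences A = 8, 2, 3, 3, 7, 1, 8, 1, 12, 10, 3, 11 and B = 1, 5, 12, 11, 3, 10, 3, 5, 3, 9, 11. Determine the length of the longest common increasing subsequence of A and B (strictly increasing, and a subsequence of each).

3

A longest common strictly increasing subsequence is 1, 3, 11 (length 3); it appears in order in both A and B, and no longer such subsequence exists.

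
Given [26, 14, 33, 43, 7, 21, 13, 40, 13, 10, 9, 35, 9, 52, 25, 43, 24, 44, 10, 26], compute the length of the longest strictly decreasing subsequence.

6

One longest decreasing subsequence is 43, 40, 35, 25, 24, 10 (positions 4,8,12,15,17,19), of length 6; no longer one exists.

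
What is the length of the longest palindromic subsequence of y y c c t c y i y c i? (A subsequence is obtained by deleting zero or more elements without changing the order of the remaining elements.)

7

One longest palindromic subsequence is yyctcyy (positions 1,2,3,5,6,7,9); it reads the same forward and backward, and the interval DP gives dp[1][11] = 7.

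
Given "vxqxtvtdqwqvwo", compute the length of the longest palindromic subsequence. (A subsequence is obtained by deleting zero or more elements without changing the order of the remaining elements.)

7

Using dp[i][j] = 2 + dp[i+1][j−1] if the ends match, else max(dp[i+1][j], dp[i][j−1]):
dp[1][14] = 7. A witness is vqtvtqv at positions 1,3,5,6,7,11,12.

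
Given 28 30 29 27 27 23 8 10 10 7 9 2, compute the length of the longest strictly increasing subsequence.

2

Scanning left to right, the best length ending at each element is: 28→1, 30→2, 29→2, 27→1, 27→1, 23→1, 8→1, 10→2, 10→2, 7→1, 9→2, 2→1.
So the longest increasing subsequence has length 2, e.g. 28, 30.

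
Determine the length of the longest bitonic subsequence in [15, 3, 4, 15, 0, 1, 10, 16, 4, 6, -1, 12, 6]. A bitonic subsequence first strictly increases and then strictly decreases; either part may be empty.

6

Let inc[i] be the LIS ending at i and dec[i] the longest strictly decreasing subsequence starting at i. inc = [1, 1, 2, 3, 1, 2, 3, 4, 3, 4, 1, 5, 4], dec = [4, 3, 3, 4, 2, 2, 3, 3, 2, 2, 1, 2, 1].
max_i inc[i]+dec[i]−1 = 6, with one witness 3, 4, 15, 10, 6, -1.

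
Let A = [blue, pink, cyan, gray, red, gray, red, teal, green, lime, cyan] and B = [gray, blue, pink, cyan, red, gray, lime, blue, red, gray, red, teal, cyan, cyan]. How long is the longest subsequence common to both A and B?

9

A longest common subsequence is blue, pink, cyan, gray, red, gray, red, teal, cyan (length 9); the LCS DP confirms no longer common subsequence exists.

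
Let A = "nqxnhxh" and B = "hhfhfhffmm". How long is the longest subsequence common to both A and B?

2

A longest common subsequence is hh (length 2); the LCS DP confirms no longer common subsequence exists.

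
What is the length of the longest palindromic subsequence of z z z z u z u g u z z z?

One longest palindromic subsequence is zzzuguzzz (positions 1,2,3,5,8,9,10,11,12); it reads the same forward and backward, and the interval DP gives dp[1][12] = 9.

9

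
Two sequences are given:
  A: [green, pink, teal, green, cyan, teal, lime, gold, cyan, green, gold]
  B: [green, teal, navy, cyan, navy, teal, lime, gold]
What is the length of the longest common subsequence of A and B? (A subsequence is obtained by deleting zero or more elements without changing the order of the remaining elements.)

Backtracking the LCS table gives one alignment: green (A1,B1) → teal (A3,B2) → cyan (A5,B4) → teal (A6,B6) → lime (A7,B7) → gold (A11,B8).
So the longest common subsequence has length 6.

6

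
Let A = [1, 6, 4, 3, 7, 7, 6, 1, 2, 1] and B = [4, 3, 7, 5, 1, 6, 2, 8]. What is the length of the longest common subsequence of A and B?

A longest common subsequence is 4, 3, 7, 6, 2 (length 5); the LCS DP confirms no longer common subsequence exists.

5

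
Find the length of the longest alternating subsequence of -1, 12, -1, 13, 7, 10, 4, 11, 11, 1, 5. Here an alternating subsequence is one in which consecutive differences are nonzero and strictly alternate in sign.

Track the best alternating length ending on an up-step vs a down-step at each position: up/down = 1/1, 2/1, 1/3, 4/1, 4/5, 6/5, 4/7, 8/5, 8/5, 4/9, 10/9.
The maximum over both is 10; one such subsequence is -1, 12, -1, 13, 7, 10, 4, 11, 1, 5.

10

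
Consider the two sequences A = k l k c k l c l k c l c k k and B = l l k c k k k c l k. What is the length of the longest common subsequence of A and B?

8

Backtracking the LCS table gives one alignment: l (A2,B2) → k (A3,B3) → c (A4,B4) → k (A5,B6) → k (A9,B7) → c (A10,B8) → l (A11,B9) → k (A14,B10).
So the longest common subsequence has length 8.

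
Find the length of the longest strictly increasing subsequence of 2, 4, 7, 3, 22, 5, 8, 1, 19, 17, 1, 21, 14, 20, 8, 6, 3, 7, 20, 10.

6

Let dp[i] be the longest increasing subsequence ending at position i. Then dp = [1, 2, 3, 2, 4, 3, 4, 1, 5, 5, 1, 6, 5, 6, 4, 4, 2, 5, 6, 6].
The maximum is 6; one witness is 2, 4, 7, 8, 19, 21 at positions 1,2,3,7,9,12.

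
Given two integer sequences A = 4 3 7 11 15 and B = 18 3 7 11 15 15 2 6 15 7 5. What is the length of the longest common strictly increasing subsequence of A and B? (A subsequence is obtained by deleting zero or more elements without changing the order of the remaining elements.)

4

For each value that appears in both, track the longest common increasing run ending there.
The best achievable length is 4; one witness is 3, 7, 11, 15 (A-positions 2,3,4,5, B-positions 2,3,4,5).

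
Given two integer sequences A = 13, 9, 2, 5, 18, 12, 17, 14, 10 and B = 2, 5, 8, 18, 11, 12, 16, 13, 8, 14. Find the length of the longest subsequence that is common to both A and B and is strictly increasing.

For each value that appears in both, track the longest common increasing run ending there.
The best achievable length is 4; one witness is 2, 5, 12, 14 (A-positions 3,4,6,8, B-positions 1,2,6,10).

4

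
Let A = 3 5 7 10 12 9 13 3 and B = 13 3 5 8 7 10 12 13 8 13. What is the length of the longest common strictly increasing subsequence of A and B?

6

For each value that appears in both, track the longest common increasing run ending there.
The best achievable length is 6; one witness is 3, 5, 7, 10, 12, 13 (A-positions 1,2,3,4,5,7, B-positions 2,3,5,6,7,8).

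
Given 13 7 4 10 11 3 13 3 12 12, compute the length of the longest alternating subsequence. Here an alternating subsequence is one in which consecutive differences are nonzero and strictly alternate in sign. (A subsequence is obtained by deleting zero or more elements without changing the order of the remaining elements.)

7

Track the best alternating length ending on an up-step vs a down-step at each position: up/down = 1/1, 1/2, 1/2, 3/2, 3/2, 1/4, 5/1, 1/6, 7/6, 7/6.
The maximum over both is 7; one such subsequence is 13, 7, 10, 3, 13, 3, 12.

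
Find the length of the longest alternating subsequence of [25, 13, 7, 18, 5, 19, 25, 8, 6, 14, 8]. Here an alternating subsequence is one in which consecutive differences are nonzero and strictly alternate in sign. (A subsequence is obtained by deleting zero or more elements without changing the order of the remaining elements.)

Track the best alternating length ending on an up-step vs a down-step at each position: up/down = 1/1, 1/2, 1/2, 3/2, 1/4, 5/2, 5/1, 5/6, 5/6, 7/6, 7/8.
The maximum over both is 8; one such subsequence is 25, 13, 18, 5, 19, 8, 14, 8.

8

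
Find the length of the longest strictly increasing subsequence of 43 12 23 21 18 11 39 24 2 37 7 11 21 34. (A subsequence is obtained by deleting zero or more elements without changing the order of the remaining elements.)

5

Let dp[i] be the longest increasing subsequence ending at position i. Then dp = [1, 1, 2, 2, 2, 1, 3, 3, 1, 4, 2, 3, 4, 5].
The maximum is 5; one witness is 2, 7, 11, 21, 34 at positions 9,11,12,13,14.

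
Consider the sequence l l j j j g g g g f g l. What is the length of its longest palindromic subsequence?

7

Using dp[i][j] = 2 + dp[i+1][j−1] if the ends match, else max(dp[i+1][j], dp[i][j−1]):
dp[1][12] = 7. A witness is lgggggl at positions 1,6,7,8,9,11,12.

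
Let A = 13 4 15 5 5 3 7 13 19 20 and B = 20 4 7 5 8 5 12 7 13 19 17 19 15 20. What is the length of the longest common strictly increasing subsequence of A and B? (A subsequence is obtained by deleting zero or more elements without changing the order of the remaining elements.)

6

For each value that appears in both, track the longest common increasing run ending there.
The best achievable length is 6; one witness is 4, 5, 7, 13, 19, 20 (A-positions 2,4,7,8,9,10, B-positions 2,4,8,9,10,14).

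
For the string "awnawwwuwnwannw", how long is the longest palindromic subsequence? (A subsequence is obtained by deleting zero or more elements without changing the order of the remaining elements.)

Using dp[i][j] = 2 + dp[i+1][j−1] if the ends match, else max(dp[i+1][j], dp[i][j−1]):
dp[1][15] = 11. A witness is wnawwuwwanw at positions 2,3,4,5,7,8,9,11,12,14,15.

11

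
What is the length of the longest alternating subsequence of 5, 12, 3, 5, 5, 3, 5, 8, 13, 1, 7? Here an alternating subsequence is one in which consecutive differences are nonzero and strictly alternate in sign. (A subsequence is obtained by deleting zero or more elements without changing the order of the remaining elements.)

8

A longest alternating subsequence is 5, 12, 3, 5, 3, 5, 1, 7 (positions 1,2,3,4,6,7,10,11); its 7 consecutive differences strictly alternate in sign, and length 8 is optimal.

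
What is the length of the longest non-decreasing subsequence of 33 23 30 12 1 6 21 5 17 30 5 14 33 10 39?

Scanning left to right, the best length ending at each element is: 33→1, 23→1, 30→2, 12→1, 1→1, 6→2, 21→3, 5→2, 17→3, 30→4, 5→3, 14→4, 33→5, 10→4, 39→6.
So the longest non-decreasing subsequence has length 6, e.g. 1, 6, 21, 30, 33, 39.

6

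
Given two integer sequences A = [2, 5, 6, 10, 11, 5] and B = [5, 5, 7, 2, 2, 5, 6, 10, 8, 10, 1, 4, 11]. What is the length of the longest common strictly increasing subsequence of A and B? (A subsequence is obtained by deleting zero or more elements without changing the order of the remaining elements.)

5

A longest common strictly increasing subsequence is 2, 5, 6, 10, 11 (length 5); it appears in order in both A and B, and no longer such subsequence exists.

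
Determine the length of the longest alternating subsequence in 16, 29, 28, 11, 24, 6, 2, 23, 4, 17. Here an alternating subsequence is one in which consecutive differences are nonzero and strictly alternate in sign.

8

A longest alternating subsequence is 16, 29, 11, 24, 6, 23, 4, 17 (positions 1,2,4,5,6,8,9,10); its 7 consecutive differences strictly alternate in sign, and length 8 is optimal.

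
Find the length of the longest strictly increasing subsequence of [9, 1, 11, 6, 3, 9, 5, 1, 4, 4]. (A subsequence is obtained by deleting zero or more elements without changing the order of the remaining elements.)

3

Let dp[i] be the longest increasing subsequence ending at position i. Then dp = [1, 1, 2, 2, 2, 3, 3, 1, 3, 3].
The maximum is 3; one witness is 1, 6, 9 at positions 2,4,6.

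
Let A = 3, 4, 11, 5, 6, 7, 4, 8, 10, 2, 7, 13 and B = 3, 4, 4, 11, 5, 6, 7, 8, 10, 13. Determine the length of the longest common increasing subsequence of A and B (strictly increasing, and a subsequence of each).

8

For each value that appears in both, track the longest common increasing run ending there.
The best achievable length is 8; one witness is 3, 4, 5, 6, 7, 8, 10, 13 (A-positions 1,2,4,5,6,8,9,12, B-positions 1,2,5,6,7,8,9,10).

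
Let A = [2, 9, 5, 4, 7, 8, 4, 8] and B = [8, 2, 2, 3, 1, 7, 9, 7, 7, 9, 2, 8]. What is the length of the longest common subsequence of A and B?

4

Backtracking the LCS table gives one alignment: 2 (A1,B3) → 9 (A2,B7) → 7 (A5,B9) → 8 (A8,B12).
So the longest common subsequence has length 4.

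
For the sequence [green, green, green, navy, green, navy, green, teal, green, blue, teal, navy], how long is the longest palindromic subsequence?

7

One longest palindromic subsequence is green green navy green navy green green (positions 2,3,4,5,6,7,9); it reads the same forward and backward, and the interval DP gives dp[1][12] = 7.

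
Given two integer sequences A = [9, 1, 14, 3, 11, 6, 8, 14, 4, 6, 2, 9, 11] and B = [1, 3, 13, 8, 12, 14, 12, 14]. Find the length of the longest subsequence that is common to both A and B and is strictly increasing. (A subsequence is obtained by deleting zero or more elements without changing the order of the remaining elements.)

For each value that appears in both, track the longest common increasing run ending there.
The best achievable length is 4; one witness is 1, 3, 8, 14 (A-positions 2,4,7,8, B-positions 1,2,4,6).

4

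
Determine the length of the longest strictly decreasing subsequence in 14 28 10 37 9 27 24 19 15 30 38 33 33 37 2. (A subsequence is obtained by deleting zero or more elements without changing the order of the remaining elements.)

6

Let dp[i] be the longest decreasing subsequence ending at position i. Then dp = [1, 1, 2, 1, 3, 2, 3, 4, 5, 2, 1, 2, 2, 2, 6].
The maximum is 6; one witness is 28, 27, 24, 19, 15, 2 at positions 2,6,7,8,9,15.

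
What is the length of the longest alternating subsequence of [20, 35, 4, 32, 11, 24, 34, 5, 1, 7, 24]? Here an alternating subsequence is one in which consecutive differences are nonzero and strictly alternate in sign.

8

A longest alternating subsequence is 20, 35, 4, 32, 11, 24, 5, 7 (positions 1,2,3,4,5,6,8,10); its 7 consecutive differences strictly alternate in sign, and length 8 is optimal.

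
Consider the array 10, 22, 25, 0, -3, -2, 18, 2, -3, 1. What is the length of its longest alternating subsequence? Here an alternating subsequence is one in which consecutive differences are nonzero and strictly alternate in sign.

6

Track the best alternating length ending on an up-step vs a down-step at each position: up/down = 1/1, 2/1, 2/1, 1/3, 1/3, 4/3, 4/3, 4/5, 1/5, 6/5.
The maximum over both is 6; one such subsequence is 10, 22, -3, -2, -3, 1.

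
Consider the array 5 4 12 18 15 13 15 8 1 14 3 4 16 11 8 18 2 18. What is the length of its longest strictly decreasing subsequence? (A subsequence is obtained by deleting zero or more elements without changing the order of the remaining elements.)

Let dp[i] be the longest decreasing subsequence ending at position i. Then dp = [1, 2, 1, 1, 2, 3, 2, 4, 5, 3, 5, 5, 2, 4, 5, 1, 6, 1].
The maximum is 6; one witness is 18, 15, 13, 8, 3, 2 at positions 4,5,6,8,11,17.

6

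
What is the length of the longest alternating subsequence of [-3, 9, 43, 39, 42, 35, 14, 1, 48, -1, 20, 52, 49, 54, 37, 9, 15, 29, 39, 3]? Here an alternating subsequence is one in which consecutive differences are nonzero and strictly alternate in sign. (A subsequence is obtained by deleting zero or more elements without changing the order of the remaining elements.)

Track the best alternating length ending on an up-step vs a down-step at each position: up/down = 1/1, 2/1, 2/1, 2/3, 4/3, 2/5, 2/5, 2/5, 6/1, 2/7, 8/7, 8/1, 8/9, 10/1, 8/11, 8/11, 12/11, 12/11, 12/11, 8/13.
The maximum over both is 13; one such subsequence is -3, 43, 39, 42, 35, 48, -1, 52, 49, 54, 9, 15, 3.

13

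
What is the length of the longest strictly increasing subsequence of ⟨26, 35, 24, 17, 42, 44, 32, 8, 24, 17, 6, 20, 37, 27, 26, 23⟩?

Let dp[i] be the longest increasing subsequence ending at position i. Then dp = [1, 2, 1, 1, 3, 4, 2, 1, 2, 2, 1, 3, 4, 4, 4, 4].
The maximum is 4; one witness is 26, 35, 42, 44 at positions 1,2,5,6.

4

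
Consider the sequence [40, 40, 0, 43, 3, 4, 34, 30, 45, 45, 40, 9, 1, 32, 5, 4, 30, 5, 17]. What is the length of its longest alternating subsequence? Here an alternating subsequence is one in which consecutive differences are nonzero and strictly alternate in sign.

13

Track the best alternating length ending on an up-step vs a down-step at each position: up/down = 1/1, 1/1, 1/2, 3/1, 3/4, 5/4, 5/4, 5/6, 7/1, 7/1, 7/8, 5/8, 3/8, 9/8, 9/10, 9/10, 11/10, 11/12, 13/12.
The maximum over both is 13; one such subsequence is 40, 0, 43, 3, 34, 30, 45, 9, 32, 5, 30, 5, 17.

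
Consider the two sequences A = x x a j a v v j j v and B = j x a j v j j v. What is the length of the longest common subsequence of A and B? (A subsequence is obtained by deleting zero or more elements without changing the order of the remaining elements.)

7

Backtracking the LCS table gives one alignment: x (A2,B2) → a (A3,B3) → j (A4,B4) → v (A7,B5) → j (A8,B6) → j (A9,B7) → v (A10,B8).
So the longest common subsequence has length 7.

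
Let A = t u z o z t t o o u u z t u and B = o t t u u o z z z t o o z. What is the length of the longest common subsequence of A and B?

8

A longest common subsequence is tuzztooz (length 8); the LCS DP confirms no longer common subsequence exists.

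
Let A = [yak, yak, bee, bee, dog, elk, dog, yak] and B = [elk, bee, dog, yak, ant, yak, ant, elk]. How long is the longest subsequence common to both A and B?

A longest common subsequence is yak, yak, elk (length 3); the LCS DP confirms no longer common subsequence exists.

3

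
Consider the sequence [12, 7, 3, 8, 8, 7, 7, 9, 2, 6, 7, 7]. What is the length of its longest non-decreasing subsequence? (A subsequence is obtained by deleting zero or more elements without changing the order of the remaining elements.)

Let dp[i] be the longest non-decreasing subsequence ending at position i. Then dp = [1, 1, 1, 2, 3, 2, 3, 4, 1, 2, 4, 5].
The maximum is 5; one witness is 7, 7, 7, 7, 7 at positions 2,6,7,11,12.

5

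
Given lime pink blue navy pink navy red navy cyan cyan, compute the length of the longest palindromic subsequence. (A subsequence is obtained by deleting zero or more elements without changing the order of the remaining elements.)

3

Using dp[i][j] = 2 + dp[i+1][j−1] if the ends match, else max(dp[i+1][j], dp[i][j−1]):
dp[1][10] = 3. A witness is navy red navy at positions 6,7,8.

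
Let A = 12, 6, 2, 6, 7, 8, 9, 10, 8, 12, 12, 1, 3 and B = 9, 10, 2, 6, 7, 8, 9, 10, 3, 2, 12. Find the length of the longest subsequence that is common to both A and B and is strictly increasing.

7

For each value that appears in both, track the longest common increasing run ending there.
The best achievable length is 7; one witness is 2, 6, 7, 8, 9, 10, 12 (A-positions 3,4,5,6,7,8,10, B-positions 3,4,5,6,7,8,11).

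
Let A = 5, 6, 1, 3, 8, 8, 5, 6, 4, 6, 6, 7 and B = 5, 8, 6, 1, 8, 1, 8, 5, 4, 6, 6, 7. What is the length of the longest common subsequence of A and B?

Backtracking the LCS table gives one alignment: 5 (A1,B1) → 6 (A2,B3) → 1 (A3,B4) → 8 (A5,B5) → 8 (A6,B7) → 5 (A7,B8) → 4 (A9,B9) → 6 (A10,B10) → 6 (A11,B11) → 7 (A12,B12).
So the longest common subsequence has length 10.

10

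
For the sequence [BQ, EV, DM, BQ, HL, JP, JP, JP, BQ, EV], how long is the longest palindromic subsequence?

Using dp[i][j] = 2 + dp[i+1][j−1] if the ends match, else max(dp[i+1][j], dp[i][j−1]):
dp[1][10] = 7. A witness is EV BQ JP JP JP BQ EV at positions 2,4,6,7,8,9,10.

7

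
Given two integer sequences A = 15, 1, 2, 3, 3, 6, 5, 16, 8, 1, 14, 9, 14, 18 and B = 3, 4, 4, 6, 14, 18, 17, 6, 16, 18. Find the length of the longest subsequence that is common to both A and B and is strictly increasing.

4

A longest common strictly increasing subsequence is 3, 6, 14, 18 (length 4); it appears in order in both A and B, and no longer such subsequence exists.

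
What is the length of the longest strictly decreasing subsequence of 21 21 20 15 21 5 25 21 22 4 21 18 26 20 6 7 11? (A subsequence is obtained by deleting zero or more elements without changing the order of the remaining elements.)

5

Let dp[i] be the longest decreasing subsequence ending at position i. Then dp = [1, 1, 2, 3, 1, 4, 1, 2, 2, 5, 3, 4, 1, 4, 5, 5, 5].
The maximum is 5; one witness is 21, 20, 15, 5, 4 at positions 1,3,4,6,10.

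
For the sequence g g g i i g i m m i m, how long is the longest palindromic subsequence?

One longest palindromic subsequence is iigii (positions 4,5,6,7,10); it reads the same forward and backward, and the interval DP gives dp[1][11] = 5.

5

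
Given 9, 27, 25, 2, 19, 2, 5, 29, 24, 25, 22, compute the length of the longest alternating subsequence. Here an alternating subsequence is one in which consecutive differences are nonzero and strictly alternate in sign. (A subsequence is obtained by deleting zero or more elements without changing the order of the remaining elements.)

9

Track the best alternating length ending on an up-step vs a down-step at each position: up/down = 1/1, 2/1, 2/3, 1/3, 4/3, 1/5, 6/5, 6/1, 6/7, 8/7, 6/9.
The maximum over both is 9; one such subsequence is 9, 27, 2, 19, 2, 29, 24, 25, 22.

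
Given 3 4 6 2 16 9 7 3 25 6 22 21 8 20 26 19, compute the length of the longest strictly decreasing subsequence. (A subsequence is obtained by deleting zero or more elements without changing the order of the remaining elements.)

5

One longest decreasing subsequence is 25, 22, 21, 20, 19 (positions 9,11,12,14,16), of length 5; no longer one exists.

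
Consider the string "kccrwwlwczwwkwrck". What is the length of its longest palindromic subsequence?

13

Using dp[i][j] = 2 + dp[i+1][j−1] if the ends match, else max(dp[i+1][j], dp[i][j−1]):
dp[1][17] = 13. A witness is kcrwwwzwwwrck at positions 1,2,4,5,6,8,10,11,12,14,15,16,17.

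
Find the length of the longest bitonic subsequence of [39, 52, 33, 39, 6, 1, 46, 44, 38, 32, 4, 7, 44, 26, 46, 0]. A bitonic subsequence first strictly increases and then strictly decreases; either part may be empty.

8

One longest bitonic subsequence is 39, 52, 46, 44, 38, 32, 26, 0 (positions 1,2,7,8,9,10,14,16): it rises to 52 then falls. Length 8 is optimal.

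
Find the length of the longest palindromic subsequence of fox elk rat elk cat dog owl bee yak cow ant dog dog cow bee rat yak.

8

Using dp[i][j] = 2 + dp[i+1][j−1] if the ends match, else max(dp[i+1][j], dp[i][j−1]):
dp[1][17] = 8. A witness is rat bee cow dog dog cow bee rat at positions 3,8,10,12,13,14,15,16.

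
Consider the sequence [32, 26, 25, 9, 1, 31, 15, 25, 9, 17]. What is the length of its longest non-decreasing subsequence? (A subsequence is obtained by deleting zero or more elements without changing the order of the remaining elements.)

Scanning left to right, the best length ending at each element is: 32→1, 26→1, 25→1, 9→1, 1→1, 31→2, 15→2, 25→3, 9→2, 17→3.
So the longest non-decreasing subsequence has length 3, e.g. 9, 15, 25.

3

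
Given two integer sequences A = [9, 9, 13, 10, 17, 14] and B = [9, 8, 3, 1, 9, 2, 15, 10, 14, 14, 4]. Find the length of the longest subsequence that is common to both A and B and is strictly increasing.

For each value that appears in both, track the longest common increasing run ending there.
The best achievable length is 3; one witness is 9, 10, 14 (A-positions 1,4,6, B-positions 1,8,9).

3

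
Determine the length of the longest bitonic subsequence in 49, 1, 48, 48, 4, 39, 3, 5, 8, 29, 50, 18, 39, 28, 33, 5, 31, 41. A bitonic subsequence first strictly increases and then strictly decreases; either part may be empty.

9

One longest bitonic subsequence is 1, 4, 5, 8, 29, 50, 39, 33, 31 (positions 2,5,8,9,10,11,13,15,17): it rises to 50 then falls. Length 9 is optimal.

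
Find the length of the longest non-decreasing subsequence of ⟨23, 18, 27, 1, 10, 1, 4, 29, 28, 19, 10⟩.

Scanning left to right, the best length ending at each element is: 23→1, 18→1, 27→2, 1→1, 10→2, 1→2, 4→3, 29→4, 28→4, 19→4, 10→4.
So the longest non-decreasing subsequence has length 4, e.g. 1, 1, 4, 29.

4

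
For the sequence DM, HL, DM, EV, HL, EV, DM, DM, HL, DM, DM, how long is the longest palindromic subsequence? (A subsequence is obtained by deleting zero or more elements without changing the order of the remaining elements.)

9

One longest palindromic subsequence is DM HL DM EV HL EV DM HL DM (positions 1,2,3,4,5,6,8,9,11); it reads the same forward and backward, and the interval DP gives dp[1][11] = 9.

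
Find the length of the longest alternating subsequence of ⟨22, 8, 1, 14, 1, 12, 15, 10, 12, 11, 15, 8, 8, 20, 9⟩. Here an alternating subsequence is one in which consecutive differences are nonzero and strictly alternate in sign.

A longest alternating subsequence is 22, 8, 14, 1, 12, 10, 12, 11, 15, 8, 20, 9 (positions 1,2,4,5,6,8,9,10,11,12,14,15); its 11 consecutive differences strictly alternate in sign, and length 12 is optimal.

12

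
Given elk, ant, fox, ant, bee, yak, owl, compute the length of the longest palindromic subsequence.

3

One longest palindromic subsequence is ant fox ant (positions 2,3,4); it reads the same forward and backward, and the interval DP gives dp[1][7] = 3.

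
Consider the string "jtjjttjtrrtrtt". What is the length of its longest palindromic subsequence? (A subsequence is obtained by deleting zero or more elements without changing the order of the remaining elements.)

One longest palindromic subsequence is tttrrttt (positions 2,5,8,9,10,11,13,14); it reads the same forward and backward, and the interval DP gives dp[1][14] = 8.

8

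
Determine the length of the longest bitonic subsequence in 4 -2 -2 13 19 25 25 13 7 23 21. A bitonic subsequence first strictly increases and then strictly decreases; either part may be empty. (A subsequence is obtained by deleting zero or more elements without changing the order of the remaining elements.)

6

Let inc[i] be the LIS ending at i and dec[i] the longest strictly decreasing subsequence starting at i. inc = [1, 1, 1, 2, 3, 4, 4, 2, 2, 4, 4], dec = [2, 1, 1, 2, 3, 3, 3, 2, 1, 2, 1].
max_i inc[i]+dec[i]−1 = 6, with one witness 4, 13, 19, 25, 23, 21.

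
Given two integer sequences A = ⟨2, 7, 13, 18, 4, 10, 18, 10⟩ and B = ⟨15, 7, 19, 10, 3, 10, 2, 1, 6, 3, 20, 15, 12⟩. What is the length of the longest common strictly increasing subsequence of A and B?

A longest common strictly increasing subsequence is 7, 10 (length 2); it appears in order in both A and B, and no longer such subsequence exists.

2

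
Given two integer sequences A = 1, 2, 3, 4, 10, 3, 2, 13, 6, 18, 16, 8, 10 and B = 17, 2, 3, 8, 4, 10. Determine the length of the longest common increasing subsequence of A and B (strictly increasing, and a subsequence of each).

A longest common strictly increasing subsequence is 2, 3, 4, 10 (length 4); it appears in order in both A and B, and no longer such subsequence exists.

4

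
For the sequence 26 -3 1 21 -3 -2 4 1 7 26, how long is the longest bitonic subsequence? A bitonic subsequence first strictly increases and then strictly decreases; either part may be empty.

5

Let inc[i] be the LIS ending at i and dec[i] the longest strictly decreasing subsequence starting at i. inc = [1, 1, 2, 3, 1, 2, 3, 3, 4, 5], dec = [4, 1, 2, 3, 1, 1, 2, 1, 1, 1].
max_i inc[i]+dec[i]−1 = 5, with one witness -3, 1, 21, 4, 1.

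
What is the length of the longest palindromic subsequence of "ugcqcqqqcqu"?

One longest palindromic subsequence is uqcqqqcqu (positions 1,4,5,6,7,8,9,10,11); it reads the same forward and backward, and the interval DP gives dp[1][11] = 9.

9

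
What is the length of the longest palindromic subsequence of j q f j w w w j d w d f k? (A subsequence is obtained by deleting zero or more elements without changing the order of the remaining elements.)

Using dp[i][j] = 2 + dp[i+1][j−1] if the ends match, else max(dp[i+1][j], dp[i][j−1]):
dp[1][13] = 7. A witness is fjwwwjf at positions 3,4,5,6,7,8,12.

7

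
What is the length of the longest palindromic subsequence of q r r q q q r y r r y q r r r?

One longest palindromic subsequence is rrryrryrrr (positions 2,3,7,8,9,10,11,13,14,15); it reads the same forward and backward, and the interval DP gives dp[1][15] = 10.

10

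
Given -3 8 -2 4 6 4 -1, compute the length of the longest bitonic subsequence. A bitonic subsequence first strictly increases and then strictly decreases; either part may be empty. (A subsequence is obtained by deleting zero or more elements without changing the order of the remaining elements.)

6

One longest bitonic subsequence is -3, -2, 4, 6, 4, -1 (positions 1,3,4,5,6,7): it rises to 6 then falls. Length 6 is optimal.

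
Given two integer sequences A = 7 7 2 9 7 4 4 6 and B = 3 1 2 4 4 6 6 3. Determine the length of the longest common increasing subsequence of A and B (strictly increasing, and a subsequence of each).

3

A longest common strictly increasing subsequence is 2, 4, 6 (length 3); it appears in order in both A and B, and no longer such subsequence exists.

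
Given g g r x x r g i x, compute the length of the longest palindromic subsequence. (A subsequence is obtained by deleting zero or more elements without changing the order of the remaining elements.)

One longest palindromic subsequence is grxxrg (positions 2,3,4,5,6,7); it reads the same forward and backward, and the interval DP gives dp[1][9] = 6.

6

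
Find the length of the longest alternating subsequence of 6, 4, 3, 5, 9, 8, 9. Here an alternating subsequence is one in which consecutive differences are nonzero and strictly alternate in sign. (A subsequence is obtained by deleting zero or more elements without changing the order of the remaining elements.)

Track the best alternating length ending on an up-step vs a down-step at each position: up/down = 1/1, 1/2, 1/2, 3/2, 3/1, 3/4, 5/1.
The maximum over both is 5; one such subsequence is 6, 4, 9, 8, 9.

5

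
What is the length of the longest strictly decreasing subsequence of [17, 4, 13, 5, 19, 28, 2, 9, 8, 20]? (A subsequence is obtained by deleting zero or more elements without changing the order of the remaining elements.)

4

Scanning left to right, the best length ending at each element is: 17→1, 4→2, 13→2, 5→3, 19→1, 28→1, 2→4, 9→3, 8→4, 20→2.
So the longest decreasing subsequence has length 4, e.g. 17, 13, 5, 2.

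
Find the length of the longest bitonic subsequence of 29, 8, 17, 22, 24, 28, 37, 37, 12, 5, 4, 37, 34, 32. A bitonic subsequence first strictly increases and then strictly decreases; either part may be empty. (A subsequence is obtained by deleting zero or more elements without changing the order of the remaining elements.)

9

Let inc[i] be the LIS ending at i and dec[i] the longest strictly decreasing subsequence starting at i. inc = [1, 1, 2, 3, 4, 5, 6, 6, 2, 1, 1, 6, 6, 6], dec = [5, 3, 4, 4, 4, 4, 4, 4, 3, 2, 1, 3, 2, 1].
max_i inc[i]+dec[i]−1 = 9, with one witness 8, 17, 22, 24, 28, 37, 12, 5, 4.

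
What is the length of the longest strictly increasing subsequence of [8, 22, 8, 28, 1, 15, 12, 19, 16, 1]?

3

Scanning left to right, the best length ending at each element is: 8→1, 22→2, 8→1, 28→3, 1→1, 15→2, 12→2, 19→3, 16→3, 1→1.
So the longest increasing subsequence has length 3, e.g. 8, 22, 28.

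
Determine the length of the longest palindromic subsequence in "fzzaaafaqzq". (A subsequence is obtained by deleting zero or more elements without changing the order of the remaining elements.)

Using dp[i][j] = 2 + dp[i+1][j−1] if the ends match, else max(dp[i+1][j], dp[i][j−1]):
dp[1][11] = 6. A witness is zaaaaz at positions 3,4,5,6,8,10.

6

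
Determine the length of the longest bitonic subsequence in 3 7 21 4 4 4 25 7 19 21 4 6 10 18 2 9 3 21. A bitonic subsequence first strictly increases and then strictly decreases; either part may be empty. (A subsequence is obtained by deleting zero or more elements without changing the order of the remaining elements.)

8

Let inc[i] be the LIS ending at i and dec[i] the longest strictly decreasing subsequence starting at i. inc = [1, 2, 3, 2, 2, 2, 4, 3, 4, 5, 2, 3, 4, 5, 1, 4, 2, 6], dec = [2, 3, 5, 2, 2, 2, 5, 3, 4, 4, 2, 2, 3, 3, 1, 2, 1, 1].
max_i inc[i]+dec[i]−1 = 8, with one witness 3, 7, 21, 25, 21, 18, 9, 3.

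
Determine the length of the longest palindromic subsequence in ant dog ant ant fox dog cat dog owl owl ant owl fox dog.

One longest palindromic subsequence is dog fox owl ant owl fox dog (positions 2,5,9,11,12,13,14); it reads the same forward and backward, and the interval DP gives dp[1][14] = 7.

7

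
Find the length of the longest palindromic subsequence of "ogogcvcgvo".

One longest palindromic subsequence is ogcvcgo (positions 1,4,5,6,7,8,10); it reads the same forward and backward, and the interval DP gives dp[1][10] = 7.

7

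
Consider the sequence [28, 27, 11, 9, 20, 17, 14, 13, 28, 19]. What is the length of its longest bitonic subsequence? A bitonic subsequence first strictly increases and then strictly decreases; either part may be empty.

Let inc[i] be the LIS ending at i and dec[i] the longest strictly decreasing subsequence starting at i. inc = [1, 1, 1, 1, 2, 2, 2, 2, 3, 3], dec = [6, 5, 2, 1, 4, 3, 2, 1, 2, 1].
max_i inc[i]+dec[i]−1 = 6, with one witness 28, 27, 20, 17, 14, 13.

6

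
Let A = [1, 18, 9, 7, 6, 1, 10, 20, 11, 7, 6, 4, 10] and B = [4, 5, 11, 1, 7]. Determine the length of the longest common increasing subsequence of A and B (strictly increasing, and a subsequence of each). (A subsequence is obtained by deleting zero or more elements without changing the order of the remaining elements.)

2

For each value that appears in both, track the longest common increasing run ending there.
The best achievable length is 2; one witness is 1, 7 (A-positions 1,4, B-positions 4,5).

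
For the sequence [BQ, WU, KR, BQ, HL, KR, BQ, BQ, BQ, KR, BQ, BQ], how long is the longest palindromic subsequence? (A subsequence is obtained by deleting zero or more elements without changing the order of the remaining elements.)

9

Using dp[i][j] = 2 + dp[i+1][j−1] if the ends match, else max(dp[i+1][j], dp[i][j−1]):
dp[1][12] = 9. A witness is BQ BQ KR BQ BQ BQ KR BQ BQ at positions 1,4,6,7,8,9,10,11,12.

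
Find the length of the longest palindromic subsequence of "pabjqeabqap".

One longest palindromic subsequence is paqbqap (positions 1,2,5,8,9,10,11); it reads the same forward and backward, and the interval DP gives dp[1][11] = 7.

7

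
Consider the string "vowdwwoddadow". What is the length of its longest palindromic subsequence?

7

Using dp[i][j] = 2 + dp[i+1][j−1] if the ends match, else max(dp[i+1][j], dp[i][j−1]):
dp[1][13] = 7. A witness is wodadow at positions 3,7,8,10,11,12,13.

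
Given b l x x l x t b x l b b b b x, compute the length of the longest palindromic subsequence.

9

One longest palindromic subsequence is blxxlxxlb (positions 1,2,3,4,5,6,9,10,14); it reads the same forward and backward, and the interval DP gives dp[1][15] = 9.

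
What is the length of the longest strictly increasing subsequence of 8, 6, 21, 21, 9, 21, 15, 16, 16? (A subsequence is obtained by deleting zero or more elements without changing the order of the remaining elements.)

4

Scanning left to right, the best length ending at each element is: 8→1, 6→1, 21→2, 21→2, 9→2, 21→3, 15→3, 16→4, 16→4.
So the longest increasing subsequence has length 4, e.g. 8, 9, 15, 16.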